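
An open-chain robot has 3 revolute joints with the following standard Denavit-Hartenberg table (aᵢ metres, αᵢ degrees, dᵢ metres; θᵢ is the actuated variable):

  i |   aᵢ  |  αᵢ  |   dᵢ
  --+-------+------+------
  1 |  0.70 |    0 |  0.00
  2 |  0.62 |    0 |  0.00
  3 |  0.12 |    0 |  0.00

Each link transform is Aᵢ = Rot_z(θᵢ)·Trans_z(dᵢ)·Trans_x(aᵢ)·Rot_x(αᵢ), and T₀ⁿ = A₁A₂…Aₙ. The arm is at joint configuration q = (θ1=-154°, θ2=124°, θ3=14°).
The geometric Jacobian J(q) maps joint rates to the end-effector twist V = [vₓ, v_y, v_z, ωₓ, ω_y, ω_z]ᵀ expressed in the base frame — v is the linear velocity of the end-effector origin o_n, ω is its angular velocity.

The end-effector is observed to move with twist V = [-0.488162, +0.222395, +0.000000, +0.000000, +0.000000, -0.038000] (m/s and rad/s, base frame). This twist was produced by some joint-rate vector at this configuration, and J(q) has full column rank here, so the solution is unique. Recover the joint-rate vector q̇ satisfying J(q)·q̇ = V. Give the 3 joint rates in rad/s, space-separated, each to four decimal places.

o_n = [0.0231, -0.6499, 0.0000]
J₁: ẑ×o_n = [0.6499, 0.0231, -0.0000], ω = ẑ
J2: z=[0.0000, 0.0000, 1.0000] o=[-0.6292, -0.3069, 0.0000] → [0.3431, 0.6523, -0.0000, 0.0000, 0.0000, 1.0000]
J3: z=[0.0000, 0.0000, 1.0000] o=[-0.0922, -0.6169, 0.0000] → [0.0331, 0.1154, -0.0000, 0.0000, 0.0000, 1.0000]
q̇ = J⁺·V = [-0.9220, 0.2640, 0.6200]

-0.9220 0.2640 0.6200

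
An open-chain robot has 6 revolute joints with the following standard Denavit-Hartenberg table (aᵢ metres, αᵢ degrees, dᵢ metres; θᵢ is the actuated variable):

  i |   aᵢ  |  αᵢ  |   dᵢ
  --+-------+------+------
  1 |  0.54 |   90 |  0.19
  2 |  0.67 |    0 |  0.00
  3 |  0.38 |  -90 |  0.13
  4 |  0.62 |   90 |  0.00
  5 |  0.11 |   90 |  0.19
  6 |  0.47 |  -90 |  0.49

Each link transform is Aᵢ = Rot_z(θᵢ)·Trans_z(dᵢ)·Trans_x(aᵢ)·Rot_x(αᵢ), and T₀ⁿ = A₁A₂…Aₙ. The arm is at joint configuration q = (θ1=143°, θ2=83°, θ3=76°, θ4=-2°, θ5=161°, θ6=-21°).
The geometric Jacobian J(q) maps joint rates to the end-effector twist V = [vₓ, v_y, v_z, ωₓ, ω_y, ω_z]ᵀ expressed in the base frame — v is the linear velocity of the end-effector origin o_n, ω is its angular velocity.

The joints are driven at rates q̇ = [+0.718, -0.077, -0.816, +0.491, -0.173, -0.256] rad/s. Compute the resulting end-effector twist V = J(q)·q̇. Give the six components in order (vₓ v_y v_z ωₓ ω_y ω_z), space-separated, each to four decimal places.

0.2197 -0.2743 0.7487 -0.6296 -0.8639 0.4579

o_n = [0.2609, 0.0045, 0.4849]
J₁: ẑ×o_n = [-0.0045, 0.2609, 0.0000], ω = ẑ
J2: z=[0.6018, 0.7986, 0.0000] o=[-0.4313, 0.3250, 0.1900] → [0.2355, -0.1775, -0.7457, 0.6018, 0.7986, 0.0000]
J3: z=[0.6018, 0.7986, 0.0000] o=[-0.4965, 0.3741, 0.8550] → [-0.2956, 0.2227, -0.8273, 0.6018, 0.7986, 0.0000]
J4: z=[0.2862, -0.2157, -0.9336] o=[-0.1349, 0.2644, 0.9912] → [-0.1335, -0.2247, 0.0110, 0.2862, -0.2157, -0.9336]
J5: z=[0.5754, 0.8178, -0.0125] o=[0.3401, -0.0664, 1.2132] → [-0.5947, 0.4201, 0.1056, 0.5754, 0.8178, -0.0125]
J6: z=[0.5200, -0.3777, -0.7661] o=[0.3800, 0.1367, 1.1402] → [0.1462, 0.4320, -0.1137, 0.5200, -0.3777, -0.7661]
V = J·q̇ = [0.2197, -0.2743, 0.7487, -0.6296, -0.8639, 0.4579]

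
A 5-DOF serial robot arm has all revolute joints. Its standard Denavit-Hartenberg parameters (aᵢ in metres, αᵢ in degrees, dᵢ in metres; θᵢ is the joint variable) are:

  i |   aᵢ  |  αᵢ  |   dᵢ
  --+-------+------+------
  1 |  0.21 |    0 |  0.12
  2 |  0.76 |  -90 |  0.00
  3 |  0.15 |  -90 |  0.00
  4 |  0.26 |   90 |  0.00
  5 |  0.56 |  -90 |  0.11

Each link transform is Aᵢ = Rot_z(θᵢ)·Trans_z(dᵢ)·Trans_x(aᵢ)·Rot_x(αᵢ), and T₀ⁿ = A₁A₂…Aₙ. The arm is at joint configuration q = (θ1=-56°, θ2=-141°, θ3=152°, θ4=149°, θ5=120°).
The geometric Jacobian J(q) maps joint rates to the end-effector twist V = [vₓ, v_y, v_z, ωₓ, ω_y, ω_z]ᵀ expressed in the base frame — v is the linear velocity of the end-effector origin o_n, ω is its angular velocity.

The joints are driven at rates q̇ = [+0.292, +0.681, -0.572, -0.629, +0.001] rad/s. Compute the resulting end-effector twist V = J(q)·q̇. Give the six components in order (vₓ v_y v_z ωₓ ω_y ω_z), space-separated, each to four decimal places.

0.0854 -0.3656 -0.2685 -0.1145 0.6340 0.4174

o_n = [-0.1781, 0.0041, 0.4431]
J₁: ẑ×o_n = [-0.0041, -0.1781, 0.0000], ω = ẑ
J2: z=[0.0000, 0.0000, 1.0000] o=[0.1174, -0.1741, 0.1200] → [-0.1782, -0.2955, 0.0000, 0.0000, 0.0000, 1.0000]
J3: z=[-0.2924, -0.9563, 0.0000] o=[-0.6094, 0.0481, 0.1200] → [-0.3090, 0.0945, 0.4253, -0.2924, -0.9563, 0.0000]
J4: z=[0.4490, -0.1373, 0.8829] o=[-0.4827, 0.0094, 0.0496] → [-0.0493, 0.0923, 0.0394, 0.4490, -0.1373, 0.8829]
J5: z=[0.6855, 0.6868, -0.2418] o=[-0.6317, 0.1950, 0.1542] → [0.1523, -0.3077, -0.4424, 0.6855, 0.6868, -0.2418]
V = J·q̇ = [0.0854, -0.3656, -0.2685, -0.1145, 0.6340, 0.4174]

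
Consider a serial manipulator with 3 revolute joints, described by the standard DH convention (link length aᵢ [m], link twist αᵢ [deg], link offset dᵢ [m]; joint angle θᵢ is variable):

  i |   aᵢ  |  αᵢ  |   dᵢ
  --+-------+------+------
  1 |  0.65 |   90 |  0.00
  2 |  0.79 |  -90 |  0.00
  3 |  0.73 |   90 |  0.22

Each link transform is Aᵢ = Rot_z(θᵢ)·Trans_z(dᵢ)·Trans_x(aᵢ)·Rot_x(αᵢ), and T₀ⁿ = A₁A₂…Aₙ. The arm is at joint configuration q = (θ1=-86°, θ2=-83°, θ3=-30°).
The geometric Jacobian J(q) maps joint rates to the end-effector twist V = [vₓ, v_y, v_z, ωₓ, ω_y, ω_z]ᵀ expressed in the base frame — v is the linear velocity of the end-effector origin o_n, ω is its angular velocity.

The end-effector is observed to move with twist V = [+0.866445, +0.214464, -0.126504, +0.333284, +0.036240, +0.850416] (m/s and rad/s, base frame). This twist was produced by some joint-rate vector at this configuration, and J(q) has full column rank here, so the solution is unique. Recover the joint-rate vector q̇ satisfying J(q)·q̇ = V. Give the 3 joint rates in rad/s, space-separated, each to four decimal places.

o_n = [-0.2914, -1.0646, -1.3848]
J₁: ẑ×o_n = [1.0646, -0.2914, 0.0000], ω = ẑ
J2: z=[-0.9976, -0.0698, 0.0000] o=[0.0453, -0.6484, 0.0000] → [0.0966, -1.3814, 0.3917, -0.9976, -0.0698, 0.0000]
J3: z=[0.0692, -0.9901, 0.1219] o=[0.0521, -0.7445, -0.7841] → [0.6338, -0.0003, -0.3623, 0.0692, -0.9901, 0.1219]
q̇ = J⁺·V = [0.8520, -0.3350, -0.0130]

0.8520 -0.3350 -0.0130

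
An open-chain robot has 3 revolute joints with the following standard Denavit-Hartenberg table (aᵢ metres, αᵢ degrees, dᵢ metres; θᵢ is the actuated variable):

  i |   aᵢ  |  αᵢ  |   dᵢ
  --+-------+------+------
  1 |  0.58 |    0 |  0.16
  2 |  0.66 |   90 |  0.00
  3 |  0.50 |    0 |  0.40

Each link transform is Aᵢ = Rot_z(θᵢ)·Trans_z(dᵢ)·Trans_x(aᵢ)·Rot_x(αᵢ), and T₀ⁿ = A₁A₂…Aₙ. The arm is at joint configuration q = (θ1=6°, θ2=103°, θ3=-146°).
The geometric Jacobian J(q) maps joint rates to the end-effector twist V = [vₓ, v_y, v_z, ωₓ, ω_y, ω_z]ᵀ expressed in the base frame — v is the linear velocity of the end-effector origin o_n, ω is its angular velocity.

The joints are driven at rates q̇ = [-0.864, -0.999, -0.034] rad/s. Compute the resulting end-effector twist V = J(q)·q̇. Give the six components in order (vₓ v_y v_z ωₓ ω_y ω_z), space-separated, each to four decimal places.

o_n = [0.8751, 0.4230, -0.1196]
J₁: ẑ×o_n = [-0.4230, 0.8751, 0.0000], ω = ẑ
J2: z=[0.0000, 0.0000, 1.0000] o=[0.5768, 0.0606, 0.1600] → [-0.3623, 0.2983, 0.0000, 0.0000, 0.0000, 1.0000]
J3: z=[0.9455, 0.3256, 0.0000] o=[0.3619, 0.6847, 0.1600] → [-0.0910, 0.2644, -0.4145, 0.9455, 0.3256, 0.0000]
V = J·q̇ = [0.7305, -1.0631, 0.0141, -0.0321, -0.0111, -1.8630]

0.7305 -1.0631 0.0141 -0.0321 -0.0111 -1.8630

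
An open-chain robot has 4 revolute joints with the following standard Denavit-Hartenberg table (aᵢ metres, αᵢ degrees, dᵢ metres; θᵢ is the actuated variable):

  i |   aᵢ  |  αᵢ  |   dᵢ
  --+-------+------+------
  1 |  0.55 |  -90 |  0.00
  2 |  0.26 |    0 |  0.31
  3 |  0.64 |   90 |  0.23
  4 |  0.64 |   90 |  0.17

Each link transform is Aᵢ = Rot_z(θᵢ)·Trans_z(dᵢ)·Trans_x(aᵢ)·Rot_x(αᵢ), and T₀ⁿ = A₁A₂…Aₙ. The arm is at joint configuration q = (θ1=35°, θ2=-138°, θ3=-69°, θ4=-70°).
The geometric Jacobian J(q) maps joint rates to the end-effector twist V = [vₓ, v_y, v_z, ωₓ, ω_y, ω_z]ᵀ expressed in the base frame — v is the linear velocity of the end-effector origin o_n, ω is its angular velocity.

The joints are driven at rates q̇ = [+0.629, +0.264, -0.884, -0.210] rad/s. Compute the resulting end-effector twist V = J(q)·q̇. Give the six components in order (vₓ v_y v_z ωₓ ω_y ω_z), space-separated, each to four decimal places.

o_n = [-0.2362, -0.2403, -0.3674]
J₁: ẑ×o_n = [0.2403, -0.2362, 0.0000], ω = ẑ
J2: z=[-0.5736, 0.8192, 0.0000] o=[0.4505, 0.3155, 0.0000] → [-0.3010, -0.2107, 0.8813, -0.5736, 0.8192, 0.0000]
J3: z=[-0.5736, 0.8192, 0.0000] o=[0.1145, 0.4586, 0.1740] → [-0.4435, -0.3105, 0.6881, -0.5736, 0.8192, 0.0000]
J4: z=[0.3719, 0.2604, -0.8910] o=[-0.4846, 0.3199, -0.1166] → [-0.5645, -0.1280, -0.2730, 0.3719, 0.2604, -0.8910]
V = J·q̇ = [0.5823, 0.0972, -0.3183, 0.2775, -0.5626, 0.8161]

0.5823 0.0972 -0.3183 0.2775 -0.5626 0.8161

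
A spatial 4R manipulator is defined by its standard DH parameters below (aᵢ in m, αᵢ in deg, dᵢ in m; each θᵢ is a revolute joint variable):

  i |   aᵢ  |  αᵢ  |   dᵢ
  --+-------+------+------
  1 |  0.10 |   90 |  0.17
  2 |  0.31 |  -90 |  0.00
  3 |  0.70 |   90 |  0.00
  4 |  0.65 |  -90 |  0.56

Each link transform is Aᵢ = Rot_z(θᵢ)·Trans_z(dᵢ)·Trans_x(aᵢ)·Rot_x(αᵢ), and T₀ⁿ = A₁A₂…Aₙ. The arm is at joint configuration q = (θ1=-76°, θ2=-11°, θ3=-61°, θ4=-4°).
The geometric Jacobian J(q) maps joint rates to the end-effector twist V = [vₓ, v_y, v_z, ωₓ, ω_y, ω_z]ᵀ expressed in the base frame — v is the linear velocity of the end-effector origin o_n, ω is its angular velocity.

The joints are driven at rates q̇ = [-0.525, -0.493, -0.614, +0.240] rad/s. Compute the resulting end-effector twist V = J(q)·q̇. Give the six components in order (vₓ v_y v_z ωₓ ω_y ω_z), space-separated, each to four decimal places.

-0.7939 1.5209 0.0966 0.2873 0.4047 -1.0877

o_n = [-1.2731, -0.8910, 0.0351]
J₁: ẑ×o_n = [0.8910, -1.2731, 0.0000], ω = ẑ
J2: z=[-0.9703, -0.2419, 0.0000] o=[0.0242, -0.0970, 0.1700] → [0.0326, -0.1309, 0.4566, -0.9703, -0.2419, 0.0000]
J3: z=[0.0462, -0.1851, 0.9816] o=[0.0978, -0.3923, 0.1108] → [0.5036, -1.3422, -0.2768, 0.0462, -0.1851, 0.9816]
J4: z=[-0.6781, 0.7158, 0.1669] o=[-0.4156, -0.8636, 0.0461] → [-0.0033, -0.1506, 0.6323, -0.6781, 0.7158, 0.1669]
V = J·q̇ = [-0.7939, 1.5209, 0.0966, 0.2873, 0.4047, -1.0877]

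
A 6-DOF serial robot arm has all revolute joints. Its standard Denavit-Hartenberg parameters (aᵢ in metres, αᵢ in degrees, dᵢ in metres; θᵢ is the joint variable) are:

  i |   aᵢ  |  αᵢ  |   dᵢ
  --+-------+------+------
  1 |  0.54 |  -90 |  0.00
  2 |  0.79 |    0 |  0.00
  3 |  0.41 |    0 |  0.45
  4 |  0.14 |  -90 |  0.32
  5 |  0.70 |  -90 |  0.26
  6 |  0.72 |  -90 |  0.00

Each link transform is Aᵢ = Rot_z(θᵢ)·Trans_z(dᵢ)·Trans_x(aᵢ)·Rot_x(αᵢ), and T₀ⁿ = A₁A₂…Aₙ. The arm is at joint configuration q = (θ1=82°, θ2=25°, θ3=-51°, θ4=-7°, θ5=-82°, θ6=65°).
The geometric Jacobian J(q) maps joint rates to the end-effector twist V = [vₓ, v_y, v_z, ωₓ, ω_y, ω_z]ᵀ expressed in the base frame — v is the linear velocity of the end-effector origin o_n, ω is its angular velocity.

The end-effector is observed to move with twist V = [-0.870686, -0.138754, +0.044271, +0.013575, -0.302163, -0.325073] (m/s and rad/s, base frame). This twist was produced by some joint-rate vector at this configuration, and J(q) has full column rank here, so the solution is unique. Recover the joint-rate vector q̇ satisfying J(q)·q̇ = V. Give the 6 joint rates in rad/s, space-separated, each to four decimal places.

0.3080 0.1730 -0.4140 0.1020 0.3690 -0.6000

o_n = [-1.5184, 1.8749, 0.3275]
J₁: ẑ×o_n = [-1.8749, -1.5184, 0.0000], ω = ẑ
J2: z=[-0.9903, 0.1392, 0.0000] o=[0.0752, 0.5347, 0.0000] → [0.0456, 0.3243, -1.1053, -0.9903, 0.1392, 0.0000]
J3: z=[-0.9903, 0.1392, 0.0000] o=[0.1748, 1.2438, -0.3339] → [0.0920, 0.6549, -0.3893, -0.9903, 0.1392, 0.0000]
J4: z=[-0.9903, 0.1392, 0.0000] o=[-0.2195, 1.6713, -0.1541] → [0.0670, 0.4769, -0.0208, -0.9903, 0.1392, 0.0000]
J5: z=[0.0758, 0.5393, -0.8387] o=[-0.5201, 1.8321, -0.0779] → [0.2545, 0.8065, 0.5416, 0.0758, 0.5393, -0.8387]
J6: z=[0.2534, 0.8031, 0.5393] o=[-1.1754, 2.1497, -0.2429] → [0.6062, -0.3295, 0.2057, 0.2534, 0.8031, 0.5393]
q̇ = J⁺·V = [0.3080, 0.1730, -0.4140, 0.1020, 0.3690, -0.6000]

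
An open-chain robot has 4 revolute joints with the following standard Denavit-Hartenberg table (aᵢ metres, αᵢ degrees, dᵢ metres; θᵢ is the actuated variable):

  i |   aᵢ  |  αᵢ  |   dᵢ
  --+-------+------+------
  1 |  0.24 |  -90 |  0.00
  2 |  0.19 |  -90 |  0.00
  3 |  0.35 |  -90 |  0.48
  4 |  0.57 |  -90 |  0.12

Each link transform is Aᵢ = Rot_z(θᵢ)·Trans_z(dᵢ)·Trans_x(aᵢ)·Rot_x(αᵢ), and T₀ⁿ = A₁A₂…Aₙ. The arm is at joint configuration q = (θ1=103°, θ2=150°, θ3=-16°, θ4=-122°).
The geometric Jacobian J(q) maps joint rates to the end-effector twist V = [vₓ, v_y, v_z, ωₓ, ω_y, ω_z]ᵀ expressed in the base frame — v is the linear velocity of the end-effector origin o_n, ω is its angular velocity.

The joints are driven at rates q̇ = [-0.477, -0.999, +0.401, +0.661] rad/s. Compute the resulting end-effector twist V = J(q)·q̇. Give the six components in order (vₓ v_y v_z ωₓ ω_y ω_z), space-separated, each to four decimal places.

o_n = [0.2063, -0.4397, 0.6997]
J₁: ẑ×o_n = [0.4397, 0.2063, -0.0000], ω = ẑ
J2: z=[-0.9744, -0.2250, 0.0000] o=[-0.0540, 0.2338, 0.0000] → [-0.1574, 0.6818, 0.7148, -0.9744, -0.2250, 0.0000]
J3: z=[0.1125, -0.4872, 0.8660] o=[-0.0170, 0.0735, -0.0950] → [0.0572, 0.1040, 0.0511, 0.1125, -0.4872, 0.8660]
J4: z=[0.9903, -0.0164, -0.1378] o=[0.0086, -0.4659, 0.1525] → [-0.0053, -0.5692, 0.0293, 0.9903, -0.0164, -0.1378]
V = J·q̇ = [-0.0330, -1.1141, -0.6743, 1.6731, 0.0186, -0.2208]

-0.0330 -1.1141 -0.6743 1.6731 0.0186 -0.2208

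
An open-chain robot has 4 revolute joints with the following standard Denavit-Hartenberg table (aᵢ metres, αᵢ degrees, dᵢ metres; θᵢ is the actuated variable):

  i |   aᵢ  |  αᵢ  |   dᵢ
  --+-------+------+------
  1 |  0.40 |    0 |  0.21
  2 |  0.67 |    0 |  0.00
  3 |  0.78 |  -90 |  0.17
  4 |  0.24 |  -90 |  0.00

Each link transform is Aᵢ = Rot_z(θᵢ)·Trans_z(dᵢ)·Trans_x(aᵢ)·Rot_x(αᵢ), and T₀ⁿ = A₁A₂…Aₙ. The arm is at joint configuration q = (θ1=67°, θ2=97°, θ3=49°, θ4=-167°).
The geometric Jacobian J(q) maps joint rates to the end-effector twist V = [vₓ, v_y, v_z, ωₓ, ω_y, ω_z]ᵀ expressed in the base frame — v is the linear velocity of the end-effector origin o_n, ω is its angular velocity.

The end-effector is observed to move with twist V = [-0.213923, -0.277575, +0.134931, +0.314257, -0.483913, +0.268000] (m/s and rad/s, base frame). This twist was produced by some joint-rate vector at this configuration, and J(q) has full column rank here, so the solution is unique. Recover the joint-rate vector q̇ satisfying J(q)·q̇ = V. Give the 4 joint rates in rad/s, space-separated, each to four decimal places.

0.5520 -0.2040 -0.0800 0.5770

o_n = [-0.9458, 0.2554, 0.4340]
J₁: ẑ×o_n = [-0.2554, -0.9458, 0.0000], ω = ẑ
J2: z=[0.0000, 0.0000, 1.0000] o=[0.1563, 0.3682, 0.2100] → [0.1128, -1.1021, 0.0000, 0.0000, 0.0000, 1.0000]
J3: z=[0.0000, 0.0000, 1.0000] o=[-0.4878, 0.5529, 0.2100] → [0.2975, -0.4580, 0.0000, 0.0000, 0.0000, 1.0000]
J4: z=[0.5446, -0.8387, 0.0000] o=[-1.1419, 0.1281, 0.3800] → [-0.0453, -0.0294, 0.2338, 0.5446, -0.8387, 0.0000]
q̇ = J⁺·V = [0.5520, -0.2040, -0.0800, 0.5770]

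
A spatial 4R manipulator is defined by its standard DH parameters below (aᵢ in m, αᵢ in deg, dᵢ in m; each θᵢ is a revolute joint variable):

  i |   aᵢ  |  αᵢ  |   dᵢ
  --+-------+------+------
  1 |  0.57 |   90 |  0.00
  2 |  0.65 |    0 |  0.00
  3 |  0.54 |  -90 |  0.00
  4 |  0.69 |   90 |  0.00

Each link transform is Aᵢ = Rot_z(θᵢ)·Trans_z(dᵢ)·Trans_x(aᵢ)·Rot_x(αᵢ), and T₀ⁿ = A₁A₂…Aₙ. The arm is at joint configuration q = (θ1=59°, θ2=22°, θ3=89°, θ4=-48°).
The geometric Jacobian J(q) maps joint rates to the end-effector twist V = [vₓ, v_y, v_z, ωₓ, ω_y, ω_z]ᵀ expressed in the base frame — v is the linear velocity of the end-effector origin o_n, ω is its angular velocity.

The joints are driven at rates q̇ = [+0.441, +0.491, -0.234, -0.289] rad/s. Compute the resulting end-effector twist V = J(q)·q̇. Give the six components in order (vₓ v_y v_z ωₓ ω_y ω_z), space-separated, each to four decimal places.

-0.2348 0.0470 0.0653 0.3593 0.0989 0.5446

o_n = [0.8586, 0.4334, 1.1787]
J₁: ẑ×o_n = [-0.4334, 0.8586, 0.0000], ω = ẑ
J2: z=[0.8572, -0.5150, 0.0000] o=[0.2936, 0.4886, 0.0000] → [-0.6071, -1.0103, 0.2437, 0.8572, -0.5150, 0.0000]
J3: z=[0.8572, -0.5150, 0.0000] o=[0.6040, 1.0052, 0.2435] → [-0.4816, -0.8016, -0.3590, 0.8572, -0.5150, 0.0000]
J4: z=[-0.4808, -0.8002, -0.3584] o=[0.5043, 0.8393, 0.7476] → [-0.4904, 0.0803, 0.4787, -0.4808, -0.8002, -0.3584]
V = J·q̇ = [-0.2348, 0.0470, 0.0653, 0.3593, 0.0989, 0.5446]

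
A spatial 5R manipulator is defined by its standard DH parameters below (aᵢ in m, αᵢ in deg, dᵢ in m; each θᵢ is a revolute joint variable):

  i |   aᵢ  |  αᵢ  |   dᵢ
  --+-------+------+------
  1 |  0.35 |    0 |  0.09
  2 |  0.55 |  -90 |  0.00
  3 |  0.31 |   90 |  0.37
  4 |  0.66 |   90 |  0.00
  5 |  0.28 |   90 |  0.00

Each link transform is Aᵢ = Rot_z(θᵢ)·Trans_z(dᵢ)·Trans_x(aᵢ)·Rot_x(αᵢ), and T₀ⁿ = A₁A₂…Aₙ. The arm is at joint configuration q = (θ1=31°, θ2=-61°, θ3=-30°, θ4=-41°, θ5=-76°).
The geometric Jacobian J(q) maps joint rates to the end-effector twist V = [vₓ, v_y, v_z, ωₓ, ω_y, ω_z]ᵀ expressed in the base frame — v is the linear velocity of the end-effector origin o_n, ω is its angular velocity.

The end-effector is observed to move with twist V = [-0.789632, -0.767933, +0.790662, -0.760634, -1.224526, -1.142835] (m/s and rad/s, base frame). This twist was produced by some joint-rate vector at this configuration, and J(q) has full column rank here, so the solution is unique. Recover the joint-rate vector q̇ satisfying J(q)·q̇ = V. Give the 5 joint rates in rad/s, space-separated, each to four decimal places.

o_n = [1.4847, -0.6278, 0.2843]
J₁: ẑ×o_n = [0.6278, 1.4847, -0.0000], ω = ẑ
J2: z=[0.0000, 0.0000, 1.0000] o=[0.3000, 0.1803, 0.0900] → [0.8080, 1.1847, -0.0000, 0.0000, 0.0000, 1.0000]
J3: z=[0.5000, 0.8660, 0.0000] o=[0.7763, -0.0947, 0.0900] → [0.1683, -0.0972, -0.8800, 0.5000, 0.8660, 0.0000]
J4: z=[-0.4330, 0.2500, 0.8660] o=[1.1938, 0.0915, 0.2450] → [0.6327, 0.2689, 0.2387, -0.4330, 0.2500, 0.8660]
J5: z=[-0.8694, -0.3695, -0.3280] o=[1.3509, -0.4992, 0.4941] → [0.0353, -0.2262, 0.1612, -0.8694, -0.3695, -0.3280]
q̇ = J⁺·V = [-0.3200, -0.0570, -0.9540, -0.6400, 0.6450]

-0.3200 -0.0570 -0.9540 -0.6400 0.6450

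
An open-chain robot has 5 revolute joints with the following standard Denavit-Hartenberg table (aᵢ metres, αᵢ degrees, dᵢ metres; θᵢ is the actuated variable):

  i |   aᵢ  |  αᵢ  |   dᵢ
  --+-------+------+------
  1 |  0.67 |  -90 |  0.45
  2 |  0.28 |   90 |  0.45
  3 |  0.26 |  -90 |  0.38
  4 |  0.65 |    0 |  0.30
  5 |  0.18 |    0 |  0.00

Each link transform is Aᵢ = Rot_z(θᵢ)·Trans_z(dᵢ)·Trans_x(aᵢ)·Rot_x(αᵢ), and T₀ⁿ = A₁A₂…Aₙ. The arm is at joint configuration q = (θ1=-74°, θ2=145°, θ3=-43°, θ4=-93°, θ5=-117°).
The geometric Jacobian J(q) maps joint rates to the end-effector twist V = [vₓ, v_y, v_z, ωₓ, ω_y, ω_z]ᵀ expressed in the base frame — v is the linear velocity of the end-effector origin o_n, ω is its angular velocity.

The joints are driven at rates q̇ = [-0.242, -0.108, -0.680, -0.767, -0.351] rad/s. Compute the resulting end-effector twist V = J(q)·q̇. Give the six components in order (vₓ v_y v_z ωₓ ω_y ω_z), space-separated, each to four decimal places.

-0.0048 -0.3074 0.2746 -0.8251 -0.4806 0.7524

o_n = [0.8097, -0.5685, -0.6266]
J₁: ẑ×o_n = [0.5685, 0.8097, -0.0000], ω = ẑ
J2: z=[0.9613, 0.2756, 0.0000] o=[0.1847, -0.6440, 0.4500] → [-0.2968, 1.0349, -0.0997, 0.9613, 0.2756, 0.0000]
J3: z=[0.1581, -0.5514, -0.8192] o=[0.5540, -0.2995, 0.2894] → [0.2847, -0.0646, 0.0984, 0.1581, -0.5514, -0.8192]
J4: z=[0.5490, 0.7386, -0.3912] o=[0.4007, -0.4082, -0.1309] → [-0.4288, 0.1122, -0.3901, 0.5490, 0.7386, -0.3912]
J5: z=[0.5490, 0.7386, -0.3912] o=[0.6960, -0.5577, -0.7657] → [0.0985, -0.1209, -0.0899, 0.5490, 0.7386, -0.3912]
V = J·q̇ = [-0.0048, -0.3074, 0.2746, -0.8251, -0.4806, 0.7524]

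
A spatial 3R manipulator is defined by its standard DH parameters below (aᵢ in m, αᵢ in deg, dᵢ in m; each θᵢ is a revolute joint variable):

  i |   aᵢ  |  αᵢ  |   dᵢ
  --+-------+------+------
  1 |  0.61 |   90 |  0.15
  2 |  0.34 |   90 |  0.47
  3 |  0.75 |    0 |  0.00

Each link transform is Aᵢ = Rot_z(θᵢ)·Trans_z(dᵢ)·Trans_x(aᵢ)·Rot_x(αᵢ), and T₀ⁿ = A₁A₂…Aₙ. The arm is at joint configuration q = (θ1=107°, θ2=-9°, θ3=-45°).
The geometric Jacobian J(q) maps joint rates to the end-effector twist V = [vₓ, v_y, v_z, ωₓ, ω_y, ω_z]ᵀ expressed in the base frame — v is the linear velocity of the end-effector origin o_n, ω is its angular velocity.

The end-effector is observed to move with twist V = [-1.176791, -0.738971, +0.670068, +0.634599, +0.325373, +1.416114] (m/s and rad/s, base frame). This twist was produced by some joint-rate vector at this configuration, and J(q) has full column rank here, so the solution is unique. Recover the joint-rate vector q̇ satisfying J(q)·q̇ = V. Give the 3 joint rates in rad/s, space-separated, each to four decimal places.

o_n = [-0.4874, 1.3878, 0.0139]
J₁: ẑ×o_n = [-1.3878, -0.4874, 0.0000], ω = ẑ
J2: z=[0.9563, 0.2924, 0.0000] o=[-0.1783, 0.5833, 0.1500] → [-0.0398, 0.1302, 0.8596, 0.9563, 0.2924, 0.0000]
J3: z=[0.0457, -0.1496, -0.9877] o=[0.1729, 1.0419, 0.0968] → [0.3540, 0.6560, -0.0830, 0.0457, -0.1496, -0.9877]
q̇ = J⁺·V = [0.6230, 0.7020, -0.8030]

0.6230 0.7020 -0.8030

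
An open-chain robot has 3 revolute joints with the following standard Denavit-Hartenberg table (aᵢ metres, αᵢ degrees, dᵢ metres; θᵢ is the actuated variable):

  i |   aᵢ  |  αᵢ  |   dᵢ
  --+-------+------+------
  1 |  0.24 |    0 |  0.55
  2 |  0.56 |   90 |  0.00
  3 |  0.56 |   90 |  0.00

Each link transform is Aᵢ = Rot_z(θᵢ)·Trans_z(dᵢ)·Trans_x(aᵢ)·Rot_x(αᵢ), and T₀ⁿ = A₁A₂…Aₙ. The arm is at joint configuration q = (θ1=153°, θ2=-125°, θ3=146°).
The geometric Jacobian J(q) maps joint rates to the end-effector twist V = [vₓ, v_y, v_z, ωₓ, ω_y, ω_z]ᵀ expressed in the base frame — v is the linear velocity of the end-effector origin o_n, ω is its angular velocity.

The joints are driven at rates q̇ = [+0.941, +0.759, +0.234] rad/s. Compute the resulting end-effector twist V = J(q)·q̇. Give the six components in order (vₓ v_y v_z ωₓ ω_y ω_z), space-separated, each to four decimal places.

-0.2436 -0.0919 -0.1086 0.1099 -0.2066 1.7000

o_n = [-0.1293, 0.1539, 0.8631]
J₁: ẑ×o_n = [-0.1539, -0.1293, 0.0000], ω = ẑ
J2: z=[0.0000, 0.0000, 1.0000] o=[-0.2138, 0.1090, 0.5500] → [-0.0449, 0.0845, 0.0000, 0.0000, 0.0000, 1.0000]
J3: z=[0.4695, -0.8829, 0.0000] o=[0.2806, 0.3719, 0.5500] → [-0.2765, -0.1470, -0.4643, 0.4695, -0.8829, 0.0000]
V = J·q̇ = [-0.2436, -0.0919, -0.1086, 0.1099, -0.2066, 1.7000]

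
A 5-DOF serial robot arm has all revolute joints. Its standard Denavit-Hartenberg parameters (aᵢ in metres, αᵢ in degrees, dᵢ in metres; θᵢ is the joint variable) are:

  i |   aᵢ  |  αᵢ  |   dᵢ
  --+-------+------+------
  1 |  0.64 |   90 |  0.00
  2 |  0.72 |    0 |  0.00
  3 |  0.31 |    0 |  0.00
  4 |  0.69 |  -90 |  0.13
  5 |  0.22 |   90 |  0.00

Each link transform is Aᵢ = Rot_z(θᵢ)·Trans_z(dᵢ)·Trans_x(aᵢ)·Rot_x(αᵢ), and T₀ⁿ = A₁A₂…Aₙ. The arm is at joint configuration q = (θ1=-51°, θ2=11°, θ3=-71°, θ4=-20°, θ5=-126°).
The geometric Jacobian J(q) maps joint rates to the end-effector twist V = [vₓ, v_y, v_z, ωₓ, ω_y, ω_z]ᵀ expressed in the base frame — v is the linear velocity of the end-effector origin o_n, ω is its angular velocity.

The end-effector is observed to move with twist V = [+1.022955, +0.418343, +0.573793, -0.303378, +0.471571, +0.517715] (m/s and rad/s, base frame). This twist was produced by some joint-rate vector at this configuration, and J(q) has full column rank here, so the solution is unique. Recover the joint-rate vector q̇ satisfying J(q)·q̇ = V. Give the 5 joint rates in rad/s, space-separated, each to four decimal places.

0.6160 0.4790 0.4370 -0.9770 -0.5660

o_n = [0.7670, -1.4366, -0.6833]
J₁: ẑ×o_n = [1.4366, 0.7670, -0.0000], ω = ẑ
J2: z=[-0.7771, -0.6293, 0.0000] o=[0.4028, -0.4974, 0.0000] → [0.4300, -0.5310, 0.9591, -0.7771, -0.6293, 0.0000]
J3: z=[-0.7771, -0.6293, 0.0000] o=[0.8476, -1.0466, 0.1374] → [0.5164, -0.6378, 0.2524, -0.7771, -0.6293, 0.0000]
J4: z=[-0.7771, -0.6293, 0.0000] o=[0.9451, -1.1671, -0.1311] → [0.3475, -0.4291, 0.0974, -0.7771, -0.6293, 0.0000]
J5: z=[0.6198, -0.7653, 0.1736] o=[0.9195, -1.3420, -0.8106] → [-0.0810, -0.1054, -0.1753, 0.6198, -0.7653, 0.1736]
q̇ = J⁺·V = [0.6160, 0.4790, 0.4370, -0.9770, -0.5660]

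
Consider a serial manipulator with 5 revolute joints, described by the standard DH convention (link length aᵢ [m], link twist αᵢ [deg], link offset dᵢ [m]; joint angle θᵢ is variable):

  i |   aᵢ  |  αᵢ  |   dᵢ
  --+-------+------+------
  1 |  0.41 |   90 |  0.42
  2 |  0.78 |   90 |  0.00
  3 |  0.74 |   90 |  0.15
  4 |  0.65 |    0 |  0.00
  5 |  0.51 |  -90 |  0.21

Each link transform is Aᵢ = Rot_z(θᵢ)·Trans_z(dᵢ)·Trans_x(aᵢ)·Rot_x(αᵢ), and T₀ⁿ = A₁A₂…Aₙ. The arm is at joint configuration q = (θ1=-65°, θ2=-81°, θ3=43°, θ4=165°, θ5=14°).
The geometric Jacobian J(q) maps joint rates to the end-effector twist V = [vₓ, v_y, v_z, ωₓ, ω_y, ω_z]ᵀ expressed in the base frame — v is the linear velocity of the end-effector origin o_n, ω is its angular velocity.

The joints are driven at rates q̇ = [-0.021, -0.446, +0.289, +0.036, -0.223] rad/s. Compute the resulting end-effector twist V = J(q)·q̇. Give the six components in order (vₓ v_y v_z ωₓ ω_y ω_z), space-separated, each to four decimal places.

o_n = [0.4636, 0.0112, -0.2557]
J₁: ẑ×o_n = [-0.0112, 0.4636, 0.0000], ω = ẑ
J2: z=[-0.9063, -0.4226, 0.0000] o=[0.1733, -0.3716, 0.4200] → [0.2856, -0.6124, -0.2242, -0.9063, -0.4226, 0.0000]
J3: z=[-0.4174, 0.8951, -0.1564] o=[0.2248, -0.4822, -0.3504] → [0.1619, 0.0022, -0.4196, -0.4174, 0.8951, -0.1564]
J4: z=[0.7079, 0.2124, -0.6736] o=[-0.2594, -0.6379, -0.9084] → [0.5758, -0.9491, 0.3059, 0.7079, 0.2124, -0.6736]
J5: z=[0.7079, 0.2124, -0.6736] o=[0.0281, -0.2413, -0.4812] → [0.2179, -0.4530, 0.0862, 0.7079, 0.2124, -0.6736]
V = J·q̇ = [-0.1082, 0.3309, -0.0295, 0.1512, 0.4075, 0.0598]

-0.1082 0.3309 -0.0295 0.1512 0.4075 0.0598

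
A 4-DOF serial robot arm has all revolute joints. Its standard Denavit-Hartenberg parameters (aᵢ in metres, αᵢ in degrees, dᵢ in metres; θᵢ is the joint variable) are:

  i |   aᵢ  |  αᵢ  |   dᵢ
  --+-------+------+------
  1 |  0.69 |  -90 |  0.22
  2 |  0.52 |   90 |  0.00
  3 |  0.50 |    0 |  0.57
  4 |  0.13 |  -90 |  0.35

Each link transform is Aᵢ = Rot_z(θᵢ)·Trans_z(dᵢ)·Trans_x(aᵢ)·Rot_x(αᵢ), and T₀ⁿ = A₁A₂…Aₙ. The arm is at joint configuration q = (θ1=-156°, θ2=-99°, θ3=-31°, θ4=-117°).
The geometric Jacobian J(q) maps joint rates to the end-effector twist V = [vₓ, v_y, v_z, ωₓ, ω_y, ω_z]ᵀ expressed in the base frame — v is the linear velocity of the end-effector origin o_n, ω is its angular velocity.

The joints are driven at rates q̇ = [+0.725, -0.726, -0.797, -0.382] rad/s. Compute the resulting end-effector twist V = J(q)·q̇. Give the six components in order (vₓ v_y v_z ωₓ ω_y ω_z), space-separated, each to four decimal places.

o_n = [0.1868, 0.4405, 0.9041]
J₁: ẑ×o_n = [-0.4405, 0.1868, 0.0000], ω = ẑ
J2: z=[0.4067, -0.9135, 0.0000] o=[-0.6303, -0.2806, 0.2200] → [-0.6250, -0.2782, 1.0398, 0.4067, -0.9135, 0.0000]
J3: z=[0.9023, 0.4017, -0.1564] o=[-0.5560, -0.2476, 0.7336] → [0.1761, -0.2700, 0.3224, 0.9023, 0.4017, -0.1564]
J4: z=[0.9023, 0.4017, -0.1564] o=[-0.0852, 0.2439, 1.0677] → [-0.0350, 0.1051, 0.0680, 0.9023, 0.4017, -0.1564]
V = J·q̇ = [0.0074, 0.5125, -1.0378, -1.3591, 0.1896, 0.9094]

0.0074 0.5125 -1.0378 -1.3591 0.1896 0.9094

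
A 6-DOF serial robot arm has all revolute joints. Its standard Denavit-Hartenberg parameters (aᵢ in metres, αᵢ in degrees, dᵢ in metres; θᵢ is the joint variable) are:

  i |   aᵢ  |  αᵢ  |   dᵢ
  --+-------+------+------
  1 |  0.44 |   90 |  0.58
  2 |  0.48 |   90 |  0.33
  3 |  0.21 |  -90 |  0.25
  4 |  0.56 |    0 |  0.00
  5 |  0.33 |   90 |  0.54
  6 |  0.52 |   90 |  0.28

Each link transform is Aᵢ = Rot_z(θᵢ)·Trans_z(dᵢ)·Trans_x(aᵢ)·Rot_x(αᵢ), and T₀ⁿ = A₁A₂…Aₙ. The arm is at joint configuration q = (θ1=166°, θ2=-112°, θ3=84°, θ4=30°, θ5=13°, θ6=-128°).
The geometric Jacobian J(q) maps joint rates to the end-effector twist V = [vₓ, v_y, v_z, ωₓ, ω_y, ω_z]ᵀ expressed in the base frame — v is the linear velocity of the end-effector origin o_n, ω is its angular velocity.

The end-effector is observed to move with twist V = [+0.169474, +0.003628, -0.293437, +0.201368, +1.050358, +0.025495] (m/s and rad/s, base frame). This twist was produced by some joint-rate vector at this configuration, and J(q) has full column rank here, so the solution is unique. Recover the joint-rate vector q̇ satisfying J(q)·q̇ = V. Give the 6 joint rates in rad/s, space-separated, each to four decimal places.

o_n = [0.1836, 1.2238, 0.2314]
J₁: ẑ×o_n = [-1.2238, 0.1836, 0.0000], ω = ẑ
J2: z=[0.2419, 0.9703, 0.0000] o=[-0.4269, 0.1064, 0.5800] → [-0.3382, 0.0843, -0.3221, 0.2419, 0.9703, 0.0000]
J3: z=[0.8996, -0.2243, 0.3746] o=[-0.1726, 0.3831, 0.1350] → [-0.3366, 0.0466, 0.8362, 0.8996, -0.2243, 0.3746]
J4: z=[-0.3362, 0.1916, 0.9221] o=[0.1108, 0.5277, 0.2083] → [-0.6374, 0.0749, -0.2480, -0.3362, 0.1916, 0.9221]
J5: z=[-0.3362, 0.1916, 0.9221] o=[-0.0060, 1.0539, 0.0564] → [-0.1231, 0.2337, -0.0934, -0.3362, 0.1916, 0.9221]
J6: z=[0.8480, 0.4876, 0.2079] o=[-0.3228, 1.4385, 0.4466] → [-0.0603, 0.2877, -0.4289, 0.8480, 0.4876, 0.2079]
q̇ = J⁺·V = [-0.9510, 0.9560, 0.2960, 0.8850, 0.0490, 0.0210]

-0.9510 0.9560 0.2960 0.8850 0.0490 0.0210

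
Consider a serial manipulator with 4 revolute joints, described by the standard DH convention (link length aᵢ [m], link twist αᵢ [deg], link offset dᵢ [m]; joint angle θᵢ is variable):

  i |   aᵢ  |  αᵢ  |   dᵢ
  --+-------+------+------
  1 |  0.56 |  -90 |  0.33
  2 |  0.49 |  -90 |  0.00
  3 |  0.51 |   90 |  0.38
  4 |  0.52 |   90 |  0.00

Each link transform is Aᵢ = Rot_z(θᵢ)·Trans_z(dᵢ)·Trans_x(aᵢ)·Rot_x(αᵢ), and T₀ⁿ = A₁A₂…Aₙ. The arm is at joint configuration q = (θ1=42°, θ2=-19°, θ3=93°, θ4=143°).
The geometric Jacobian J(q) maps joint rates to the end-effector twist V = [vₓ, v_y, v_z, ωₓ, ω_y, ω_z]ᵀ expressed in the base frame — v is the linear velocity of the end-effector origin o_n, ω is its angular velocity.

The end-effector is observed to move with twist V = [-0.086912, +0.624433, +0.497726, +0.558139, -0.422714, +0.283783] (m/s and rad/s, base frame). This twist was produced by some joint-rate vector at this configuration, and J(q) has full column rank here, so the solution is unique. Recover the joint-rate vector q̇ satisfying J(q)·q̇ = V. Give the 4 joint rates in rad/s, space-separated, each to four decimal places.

o_n = [0.9879, 0.7623, -0.1673]
J₁: ẑ×o_n = [-0.7623, 0.9879, 0.0000], ω = ẑ
J2: z=[-0.6691, 0.7431, 0.0000] o=[0.4162, 0.3747, 0.3300] → [-0.3695, -0.3327, -0.6842, -0.6691, 0.7431, 0.0000]
J3: z=[0.2419, 0.2178, -0.9455] o=[0.7605, 0.6847, 0.4895] → [-0.0698, -0.0562, -0.0308, 0.2419, 0.2178, -0.9455]
J4: z=[0.7367, 0.5929, 0.3251] o=[1.1744, 0.3721, 0.1215] → [-0.2981, 0.1521, 0.3980, 0.7367, 0.5929, 0.3251]
q̇ = J⁺·V = [0.3970, -0.6830, 0.1500, 0.0880]

0.3970 -0.6830 0.1500 0.0880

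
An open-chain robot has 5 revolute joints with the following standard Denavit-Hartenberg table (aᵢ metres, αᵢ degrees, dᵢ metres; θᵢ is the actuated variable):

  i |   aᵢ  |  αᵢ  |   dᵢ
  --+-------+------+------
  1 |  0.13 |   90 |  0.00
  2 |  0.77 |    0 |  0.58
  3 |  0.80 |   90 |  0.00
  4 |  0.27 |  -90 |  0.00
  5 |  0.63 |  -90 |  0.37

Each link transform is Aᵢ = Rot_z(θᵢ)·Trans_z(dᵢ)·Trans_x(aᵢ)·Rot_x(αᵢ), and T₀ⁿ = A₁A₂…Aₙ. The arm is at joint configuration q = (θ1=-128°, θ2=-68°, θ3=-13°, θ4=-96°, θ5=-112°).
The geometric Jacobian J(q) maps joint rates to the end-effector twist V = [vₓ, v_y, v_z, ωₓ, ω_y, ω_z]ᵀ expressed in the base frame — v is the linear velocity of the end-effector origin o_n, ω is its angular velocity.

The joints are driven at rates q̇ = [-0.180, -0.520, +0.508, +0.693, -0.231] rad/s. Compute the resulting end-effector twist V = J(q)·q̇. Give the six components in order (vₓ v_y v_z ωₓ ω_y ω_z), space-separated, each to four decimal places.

o_n = [-0.4145, 0.2938, -1.9554]
J₁: ẑ×o_n = [-0.2938, -0.4145, 0.0000], ω = ẑ
J2: z=[-0.7880, 0.6157, 0.0000] o=[-0.0800, -0.1024, 0.0000] → [-1.2039, -1.5409, -0.1063, -0.7880, 0.6157, 0.0000]
J3: z=[-0.7880, 0.6157, 0.0000] o=[-0.7147, 0.0273, -0.7139] → [-0.7643, -0.9783, -0.3948, -0.7880, 0.6157, 0.0000]
J4: z=[0.6081, 0.7783, -0.1564] o=[-0.7917, -0.0713, -1.5041] → [-0.2941, 0.2154, -0.0716, 0.6081, 0.7783, -0.1564]
J5: z=[-0.0134, -0.1870, -0.9823] o=[-0.5774, -0.2331, -1.4762] → [0.6072, -0.1664, 0.0234, -0.0134, -0.1870, -0.9823]
V = J·q̇ = [-0.0535, 0.5666, -0.2003, 0.4340, 0.5752, -0.0615]

-0.0535 0.5666 -0.2003 0.4340 0.5752 -0.0615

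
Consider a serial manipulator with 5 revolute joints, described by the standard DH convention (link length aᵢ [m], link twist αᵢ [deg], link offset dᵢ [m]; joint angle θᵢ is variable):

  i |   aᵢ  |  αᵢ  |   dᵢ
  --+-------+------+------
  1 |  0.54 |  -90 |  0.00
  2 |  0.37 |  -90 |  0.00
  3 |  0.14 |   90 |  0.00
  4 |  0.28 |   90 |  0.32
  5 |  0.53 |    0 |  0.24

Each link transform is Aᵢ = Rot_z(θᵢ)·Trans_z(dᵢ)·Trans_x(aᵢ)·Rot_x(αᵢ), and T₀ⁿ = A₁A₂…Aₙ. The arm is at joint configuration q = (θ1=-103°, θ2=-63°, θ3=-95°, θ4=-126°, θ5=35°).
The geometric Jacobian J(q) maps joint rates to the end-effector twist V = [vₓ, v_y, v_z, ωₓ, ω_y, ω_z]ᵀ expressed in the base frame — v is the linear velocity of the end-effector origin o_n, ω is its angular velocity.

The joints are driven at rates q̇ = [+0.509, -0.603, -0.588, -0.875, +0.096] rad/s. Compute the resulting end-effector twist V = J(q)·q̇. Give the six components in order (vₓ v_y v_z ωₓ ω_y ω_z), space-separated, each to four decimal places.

o_n = [-0.5255, 0.0644, 0.0109]
J₁: ẑ×o_n = [-0.0644, -0.5255, 0.0000], ω = ẑ
J2: z=[0.9744, -0.2250, 0.0000] o=[-0.1215, -0.5262, 0.0000] → [-0.0024, -0.0106, 0.4846, 0.9744, -0.2250, 0.0000]
J3: z=[-0.2004, -0.8682, -0.4540] o=[-0.1593, -0.6898, 0.3297] → [0.6192, 0.1024, -0.4691, -0.2004, -0.8682, -0.4540]
J4: z=[0.0168, 0.4603, -0.8876] o=[-0.0221, -0.7158, 0.3188] → [0.5508, 0.4520, 0.2448, 0.0168, 0.4603, -0.8876]
J5: z=[-0.9103, -0.3602, -0.2040] o=[-0.1326, -0.3413, 0.1504] → [0.1330, -0.0468, -0.5109, -0.9103, -0.3602, -0.2040]
V = J·q̇ = [-0.8646, -0.7213, -0.2796, -0.5718, 0.2088, 1.5330]

-0.8646 -0.7213 -0.2796 -0.5718 0.2088 1.5330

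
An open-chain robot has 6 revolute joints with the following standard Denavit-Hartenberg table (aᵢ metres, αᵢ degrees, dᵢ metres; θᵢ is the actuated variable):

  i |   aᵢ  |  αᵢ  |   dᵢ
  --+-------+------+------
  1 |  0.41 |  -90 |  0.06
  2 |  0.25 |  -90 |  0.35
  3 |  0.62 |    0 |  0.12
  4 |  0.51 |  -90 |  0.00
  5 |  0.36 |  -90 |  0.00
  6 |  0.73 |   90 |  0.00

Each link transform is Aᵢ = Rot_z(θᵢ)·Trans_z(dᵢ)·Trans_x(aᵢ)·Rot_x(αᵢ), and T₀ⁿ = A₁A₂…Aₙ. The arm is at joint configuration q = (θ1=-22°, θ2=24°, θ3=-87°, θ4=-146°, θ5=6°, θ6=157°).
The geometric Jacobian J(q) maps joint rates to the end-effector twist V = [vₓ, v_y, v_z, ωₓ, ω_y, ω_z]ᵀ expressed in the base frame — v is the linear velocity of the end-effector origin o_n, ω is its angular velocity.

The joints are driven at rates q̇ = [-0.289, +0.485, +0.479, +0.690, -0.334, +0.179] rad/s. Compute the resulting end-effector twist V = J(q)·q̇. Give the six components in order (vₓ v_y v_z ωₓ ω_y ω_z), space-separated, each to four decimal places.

o_n = [0.8920, 0.3277, -0.2381]
J₁: ẑ×o_n = [-0.3277, 0.8920, 0.0000], ω = ẑ
J2: z=[0.3746, 0.9272, 0.0000] o=[0.3801, -0.1536, 0.0600] → [-0.2764, 0.1117, -0.2942, 0.3746, 0.9272, 0.0000]
J3: z=[-0.3771, 0.1524, -0.9135] o=[0.7230, 0.0854, -0.0417] → [0.1915, -0.2284, -0.1171, -0.3771, 0.1524, -0.9135]
J4: z=[-0.3771, 0.1524, -0.9135] o=[0.9372, 0.6666, -0.1645] → [-0.3208, 0.0136, 0.1347, -0.3771, 0.1524, -0.9135]
J5: z=[-0.4510, 0.8313, 0.3248] o=[0.5246, 0.3940, -0.0397] → [-0.1434, 0.0298, -0.2755, -0.4510, 0.8313, 0.3248]
J6: z=[0.4596, -0.0957, 0.8830] o=[0.2492, 0.1969, 0.0823] → [-0.0848, 0.7148, 0.1216, 0.4596, -0.0957, 0.8830]
V = J·q̇ = [-0.1363, -0.1857, 0.0079, -0.0263, 0.3330, -1.3074]

-0.1363 -0.1857 0.0079 -0.0263 0.3330 -1.3074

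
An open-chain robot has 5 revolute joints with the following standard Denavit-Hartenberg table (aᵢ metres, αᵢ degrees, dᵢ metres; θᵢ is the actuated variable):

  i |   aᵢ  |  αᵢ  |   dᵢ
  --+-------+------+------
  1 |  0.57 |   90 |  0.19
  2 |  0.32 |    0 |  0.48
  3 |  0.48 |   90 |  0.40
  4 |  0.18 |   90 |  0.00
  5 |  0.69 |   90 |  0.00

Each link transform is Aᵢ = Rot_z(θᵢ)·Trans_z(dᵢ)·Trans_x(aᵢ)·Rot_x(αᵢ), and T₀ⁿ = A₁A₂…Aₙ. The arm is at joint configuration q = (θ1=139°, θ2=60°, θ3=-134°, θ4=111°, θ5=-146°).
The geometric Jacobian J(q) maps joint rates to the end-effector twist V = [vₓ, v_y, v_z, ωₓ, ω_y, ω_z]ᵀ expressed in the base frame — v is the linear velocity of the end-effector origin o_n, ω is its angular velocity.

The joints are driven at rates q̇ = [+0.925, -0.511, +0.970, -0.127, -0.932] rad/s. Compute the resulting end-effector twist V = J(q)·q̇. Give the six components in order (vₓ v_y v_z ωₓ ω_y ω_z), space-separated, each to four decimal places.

-1.2697 -0.9237 -0.0592 0.1709 0.0171 1.7964

o_n = [-0.6227, 1.2224, -0.0230]
J₁: ẑ×o_n = [-1.2224, -0.6227, 0.0000], ω = ẑ
J2: z=[0.6561, 0.7547, 0.0000] o=[-0.4302, 0.3740, 0.1900] → [-0.1607, 0.1397, 0.7019, 0.6561, 0.7547, 0.0000]
J3: z=[0.6561, 0.7547, 0.0000] o=[-0.2360, 0.8412, 0.4671] → [-0.3699, 0.3215, 0.5419, 0.6561, 0.7547, 0.0000]
J4: z=[0.7255, -0.6306, -0.2756] o=[-0.0735, 1.2299, 0.0057] → [0.0160, 0.1722, -0.3518, 0.7255, -0.6306, -0.2756]
J5: z=[0.0409, 0.4393, -0.8974] o=[0.0502, 1.3450, 0.0677] → [-0.1499, 0.6076, 0.2906, 0.0409, 0.4393, -0.8974]
V = J·q̇ = [-1.2697, -0.9237, -0.0592, 0.1709, 0.0171, 1.7964]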